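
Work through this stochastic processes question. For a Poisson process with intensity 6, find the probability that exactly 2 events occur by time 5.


P(N(t)=k) = (lambda*t)^k * exp(-lambda*t) / k!
lambda*t = 30
= 30^2 * exp(-30) / 2!
= 900 * 9.3576e-14 / 2
= 4.2109e-11

4.2109e-11


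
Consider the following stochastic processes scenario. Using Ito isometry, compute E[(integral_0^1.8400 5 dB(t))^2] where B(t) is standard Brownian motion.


By Ito isometry: E[(int f dB)^2] = int f^2 dt
= 5^2 * 1.8400
= 25 * 1.8400 = 46.0000

46.0000


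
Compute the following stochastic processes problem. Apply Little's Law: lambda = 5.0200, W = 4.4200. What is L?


Little's Law: L = lambda * W
= 5.0200 * 4.4200
= 22.1884

22.1884


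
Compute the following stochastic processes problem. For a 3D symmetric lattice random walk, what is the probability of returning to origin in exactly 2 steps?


P(return in 2 steps) = P(reverse first step) = 1/(2d)
= 1/6
= 0.1667

0.1667


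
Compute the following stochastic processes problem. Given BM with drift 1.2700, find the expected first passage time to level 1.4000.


Expected first passage time = a/mu
= 1.4000/1.2700
= 1.1024

1.1024


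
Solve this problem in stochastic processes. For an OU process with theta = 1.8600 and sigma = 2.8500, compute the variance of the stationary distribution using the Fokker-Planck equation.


Stationary variance = sigma^2 / (2*theta)
= 2.8500^2 / (2*1.8600)
= 8.1225 / 3.7200
= 2.1835

2.1835


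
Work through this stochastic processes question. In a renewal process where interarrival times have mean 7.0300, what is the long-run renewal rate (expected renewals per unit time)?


Long-run renewal rate = 1/E(X)
= 1/7.0300
= 0.1422

0.1422


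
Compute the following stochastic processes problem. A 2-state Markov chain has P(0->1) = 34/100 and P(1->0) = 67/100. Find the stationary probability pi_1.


Stationary distribution: pi_0 = p10/(p01+p10), pi_1 = p01/(p01+p10)
p01 = 0.3400, p10 = 0.6700
pi_1 = 0.3366

0.3366


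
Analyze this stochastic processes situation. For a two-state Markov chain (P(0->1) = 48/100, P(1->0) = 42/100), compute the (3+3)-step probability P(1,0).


P^6 = P^3 * P^3
Computing via matrix multiplication of the transition matrix.
Entry (1,0) of P^6 = 0.4667

0.4667


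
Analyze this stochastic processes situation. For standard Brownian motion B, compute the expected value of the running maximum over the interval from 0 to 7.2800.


E(max B(s)) = sqrt(2t/pi)
= sqrt(2*7.2800/pi)
= sqrt(4.6346)
= 2.1528

2.1528


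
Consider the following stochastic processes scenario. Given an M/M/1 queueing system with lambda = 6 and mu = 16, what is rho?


rho = lambda/mu
= 6/16
= 0.3750

0.3750


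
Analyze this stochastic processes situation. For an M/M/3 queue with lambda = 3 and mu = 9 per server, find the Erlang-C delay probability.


a = lambda/mu = 0.3333
rho = a/c = 0.1111
Erlang-C formula applied:
C(c,a) = 0.0050

0.0050


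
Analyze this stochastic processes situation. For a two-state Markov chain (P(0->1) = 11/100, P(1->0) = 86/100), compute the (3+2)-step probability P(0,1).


P^5 = P^3 * P^2
Computing via matrix multiplication of the transition matrix.
Entry (0,1) of P^5 = 0.1134

0.1134


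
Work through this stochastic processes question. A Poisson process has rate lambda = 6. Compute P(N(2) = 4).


P(N(t)=k) = (lambda*t)^k * exp(-lambda*t) / k!
lambda*t = 12
= 12^4 * exp(-12) / 4!
= 20736 * 6.1442e-06 / 24
= 0.0053

0.0053


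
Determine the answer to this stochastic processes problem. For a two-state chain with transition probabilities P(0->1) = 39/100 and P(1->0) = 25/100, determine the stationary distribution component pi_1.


Stationary distribution: pi_0 = p10/(p01+p10), pi_1 = p01/(p01+p10)
p01 = 0.3900, p10 = 0.2500
pi_1 = 0.6094

0.6094


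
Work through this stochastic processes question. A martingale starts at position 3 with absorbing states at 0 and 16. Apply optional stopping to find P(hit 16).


By optional stopping theorem: E(M at tau) = M(0) = 3
P(hit 16)*16 + P(hit 0)*0 = 3
P(hit 16) = (3 - 0)/(16 - 0) = 3/16 = 0.1875

0.1875


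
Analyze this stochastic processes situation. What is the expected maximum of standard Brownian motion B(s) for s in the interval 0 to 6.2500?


E(max B(s)) = sqrt(2t/pi)
= sqrt(2*6.2500/pi)
= sqrt(3.9789)
= 1.9947

1.9947


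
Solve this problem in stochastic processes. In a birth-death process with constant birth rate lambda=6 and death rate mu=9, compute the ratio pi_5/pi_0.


For birth-death process, pi_n/pi_0 = (lambda/mu)^n
= (6/9)^5
= 0.1317

0.1317


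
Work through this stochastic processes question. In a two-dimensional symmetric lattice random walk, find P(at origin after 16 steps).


P = C(16,8)^2 / 4^16
= 12870^2 / 4294967296
= 165636900 / 4294967296
= 0.0386

0.0386


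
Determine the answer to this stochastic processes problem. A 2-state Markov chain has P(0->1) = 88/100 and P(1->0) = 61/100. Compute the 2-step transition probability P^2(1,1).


Computing P^2 by matrix multiplication.
P = [[0.1200, 0.8800], [0.6100, 0.3900]]
After raising P to the power 2:
P^2(1,1) = 0.6889

0.6889


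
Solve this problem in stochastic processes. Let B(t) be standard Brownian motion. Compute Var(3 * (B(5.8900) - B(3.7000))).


Var(alpha*(B(t)-B(s))) = alpha^2 * (t-s)
= 3^2 * (5.8900 - 3.7000)
= 9 * 2.1900
= 19.7100

19.7100


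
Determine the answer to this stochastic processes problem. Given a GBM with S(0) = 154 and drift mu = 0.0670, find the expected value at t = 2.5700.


E[S(t)] = S(0) * exp(mu * t)
= 154 * exp(0.0670 * 2.5700)
= 154 * 1.1879
= 182.9371

182.9371


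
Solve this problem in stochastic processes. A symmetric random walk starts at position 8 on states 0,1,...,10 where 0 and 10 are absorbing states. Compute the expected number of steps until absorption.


For symmetric RW on 0,...,N with absorbing barriers, E(i) = i*(N-i)
E(8) = 8 * 2 = 16

16


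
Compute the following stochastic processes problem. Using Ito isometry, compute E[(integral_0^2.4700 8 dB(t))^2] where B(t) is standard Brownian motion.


By Ito isometry: E[(int f dB)^2] = int f^2 dt
= 8^2 * 2.4700
= 64 * 2.4700 = 158.0800

158.0800


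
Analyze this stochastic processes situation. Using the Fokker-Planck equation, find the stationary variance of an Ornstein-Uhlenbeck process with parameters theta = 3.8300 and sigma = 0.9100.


Stationary variance = sigma^2 / (2*theta)
= 0.9100^2 / (2*3.8300)
= 0.8281 / 7.6600
= 0.1081

0.1081


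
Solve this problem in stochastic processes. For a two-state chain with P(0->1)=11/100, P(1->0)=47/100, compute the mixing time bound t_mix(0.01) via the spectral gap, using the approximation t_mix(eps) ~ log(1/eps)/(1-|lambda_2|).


lambda_2 = |1 - p01 - p10| = |1 - 0.1100 - 0.4700| = 0.4200
t_mix ~ log(1/eps)/(1 - |lambda_2|)
= log(100)/(1 - 0.4200) = 4.6052/0.5800
= 7.9399

7.9399


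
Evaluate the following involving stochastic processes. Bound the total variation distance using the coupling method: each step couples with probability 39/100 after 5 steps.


TV distance bound <= (1-delta)^n
= (1 - 0.3900)^5
= 0.6100^5
= 0.0845

0.0845


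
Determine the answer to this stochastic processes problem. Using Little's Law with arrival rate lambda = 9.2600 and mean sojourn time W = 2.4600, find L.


Little's Law: L = lambda * W
= 9.2600 * 2.4600
= 22.7796

22.7796


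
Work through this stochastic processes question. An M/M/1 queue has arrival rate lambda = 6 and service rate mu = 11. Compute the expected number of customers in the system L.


rho = 6/11 = 0.5455
L = rho/(1-rho)
= 0.5455/0.4545
= 1.2000

1.2000


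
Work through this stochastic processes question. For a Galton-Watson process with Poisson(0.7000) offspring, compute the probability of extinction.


Since mu = 0.7000 <= 1, extinction probability = 1.

1.0000


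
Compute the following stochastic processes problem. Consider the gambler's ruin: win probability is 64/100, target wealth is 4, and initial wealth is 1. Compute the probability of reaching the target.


Gambler's ruin formula:
r = q/p = 0.3600/0.6400 = 0.5625
P(win) = (1 - r^i)/(1 - r^N)
= (1 - 0.5625^1)/(1 - 0.5625^4)
= 0.4862

0.4862


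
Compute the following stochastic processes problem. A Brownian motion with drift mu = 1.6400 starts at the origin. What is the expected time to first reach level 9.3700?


Expected first passage time = a/mu
= 9.3700/1.6400
= 5.7134

5.7134


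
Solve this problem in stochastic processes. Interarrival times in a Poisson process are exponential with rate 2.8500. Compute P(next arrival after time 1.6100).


P(X > t) = exp(-lambda * t)
= exp(-2.8500 * 1.6100)
= exp(-4.5885) = 0.0102

0.0102


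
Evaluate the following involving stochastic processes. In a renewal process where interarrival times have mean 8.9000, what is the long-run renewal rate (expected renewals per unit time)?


Long-run renewal rate = 1/E(X)
= 1/8.9000
= 0.1124

0.1124


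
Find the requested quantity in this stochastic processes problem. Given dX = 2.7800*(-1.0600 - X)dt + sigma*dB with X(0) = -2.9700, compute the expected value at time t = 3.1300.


E[X(t)] = mu + (X(0) - mu)*exp(-theta*t)
= -1.0600 + (-2.9700 - -1.0600)*exp(-2.7800*3.1300)
= -1.0600 + -1.9100 * 1.6635e-04
= -1.0603

-1.0603


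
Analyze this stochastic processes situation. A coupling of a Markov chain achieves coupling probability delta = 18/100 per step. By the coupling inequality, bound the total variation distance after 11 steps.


TV distance bound <= (1-delta)^n
= (1 - 0.1800)^11
= 0.8200^11
= 0.1127

0.1127


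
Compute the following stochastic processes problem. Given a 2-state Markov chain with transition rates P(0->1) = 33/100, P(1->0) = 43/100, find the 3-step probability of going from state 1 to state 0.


Computing P^3 by matrix multiplication.
P = [[0.6700, 0.3300], [0.4300, 0.5700]]
After raising P to the power 3:
P^3(1,0) = 0.5580

0.5580


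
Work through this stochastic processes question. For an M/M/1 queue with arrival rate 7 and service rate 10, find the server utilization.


rho = lambda/mu
= 7/10
= 0.7000

0.7000


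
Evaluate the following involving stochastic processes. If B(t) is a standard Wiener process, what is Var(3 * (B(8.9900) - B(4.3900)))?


Var(alpha*(B(t)-B(s))) = alpha^2 * (t-s)
= 3^2 * (8.9900 - 4.3900)
= 9 * 4.6000
= 41.4000

41.4000


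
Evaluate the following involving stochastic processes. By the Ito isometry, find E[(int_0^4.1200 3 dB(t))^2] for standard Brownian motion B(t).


By Ito isometry: E[(int f dB)^2] = int f^2 dt
= 3^2 * 4.1200
= 9 * 4.1200 = 37.0800

37.0800


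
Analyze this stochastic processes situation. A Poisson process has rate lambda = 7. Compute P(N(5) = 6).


P(N(t)=k) = (lambda*t)^k * exp(-lambda*t) / k!
lambda*t = 35
= 35^6 * exp(-35) / 6!
= 1838265625 * 6.3051e-16 / 720
= 1.6098e-09

1.6098e-09


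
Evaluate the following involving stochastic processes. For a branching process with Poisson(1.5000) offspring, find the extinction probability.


Since mu = 1.5000 > 1, extinction prob q < 1.
Solve s = exp(mu*(s-1)) iteratively.
q = 0.4172

0.4172


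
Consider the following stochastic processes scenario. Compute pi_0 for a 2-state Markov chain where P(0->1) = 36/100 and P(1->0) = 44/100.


Stationary distribution: pi_0 = p10/(p01+p10), pi_1 = p01/(p01+p10)
p01 = 0.3600, p10 = 0.4400
pi_0 = 0.5500

0.5500


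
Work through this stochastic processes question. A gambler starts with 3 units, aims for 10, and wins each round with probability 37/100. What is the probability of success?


Gambler's ruin formula:
r = q/p = 0.6300/0.3700 = 1.7027
P(win) = (1 - r^i)/(1 - r^N)
= (1 - 1.7027^3)/(1 - 1.7027^10)
= 0.0193

0.0193


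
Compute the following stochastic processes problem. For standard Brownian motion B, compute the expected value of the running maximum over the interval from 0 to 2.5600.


E(max B(s)) = sqrt(2t/pi)
= sqrt(2*2.5600/pi)
= sqrt(1.6297)
= 1.2766

1.2766


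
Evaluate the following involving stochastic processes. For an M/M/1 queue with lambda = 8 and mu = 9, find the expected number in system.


rho = 8/9 = 0.8889
L = rho/(1-rho)
= 0.8889/0.1111
= 8.0000

8.0000


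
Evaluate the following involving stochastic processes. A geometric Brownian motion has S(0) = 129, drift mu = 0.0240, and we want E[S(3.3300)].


E[S(t)] = S(0) * exp(mu * t)
= 129 * exp(0.0240 * 3.3300)
= 129 * 1.0832
= 139.7329

139.7329


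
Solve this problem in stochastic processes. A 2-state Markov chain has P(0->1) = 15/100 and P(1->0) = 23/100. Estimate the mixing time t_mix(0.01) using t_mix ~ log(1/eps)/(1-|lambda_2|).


lambda_2 = |1 - p01 - p10| = |1 - 0.1500 - 0.2300| = 0.6200
t_mix ~ log(1/eps)/(1 - |lambda_2|)
= log(100)/(1 - 0.6200) = 4.6052/0.3800
= 12.1189

12.1189


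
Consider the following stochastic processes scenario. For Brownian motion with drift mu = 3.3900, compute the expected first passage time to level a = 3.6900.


Expected first passage time = a/mu
= 3.6900/3.3900
= 1.0885

1.0885


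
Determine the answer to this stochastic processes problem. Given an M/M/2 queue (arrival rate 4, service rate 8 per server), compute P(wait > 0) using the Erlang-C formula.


a = lambda/mu = 0.5000
rho = a/c = 0.2500
Erlang-C formula applied:
C(c,a) = 0.1000

0.1000


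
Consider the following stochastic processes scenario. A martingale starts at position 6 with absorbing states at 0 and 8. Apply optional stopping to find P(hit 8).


By optional stopping theorem: E(M at tau) = M(0) = 6
P(hit 8)*8 + P(hit 0)*0 = 6
P(hit 8) = (6 - 0)/(8 - 0) = 3/4 = 0.7500

0.7500


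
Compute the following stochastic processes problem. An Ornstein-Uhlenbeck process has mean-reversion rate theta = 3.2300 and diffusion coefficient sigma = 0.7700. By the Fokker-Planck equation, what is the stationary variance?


Stationary variance = sigma^2 / (2*theta)
= 0.7700^2 / (2*3.2300)
= 0.5929 / 6.4600
= 0.0918

0.0918


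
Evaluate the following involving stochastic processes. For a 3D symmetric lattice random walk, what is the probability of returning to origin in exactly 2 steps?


P(return in 2 steps) = P(reverse first step) = 1/(2d)
= 1/6
= 0.1667

0.1667


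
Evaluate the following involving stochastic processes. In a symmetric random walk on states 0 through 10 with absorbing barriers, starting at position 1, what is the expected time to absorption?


For symmetric RW on 0,...,N with absorbing barriers, E(i) = i*(N-i)
E(1) = 1 * 9 = 9

9


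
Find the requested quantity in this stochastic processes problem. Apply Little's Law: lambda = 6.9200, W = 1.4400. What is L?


Little's Law: L = lambda * W
= 6.9200 * 1.4400
= 9.9648

9.9648


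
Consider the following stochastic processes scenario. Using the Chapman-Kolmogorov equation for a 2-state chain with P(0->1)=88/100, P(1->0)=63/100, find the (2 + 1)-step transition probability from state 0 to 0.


P^3 = P^2 * P^1
Computing via matrix multiplication of the transition matrix.
Entry (0,0) of P^3 = 0.3399

0.3399


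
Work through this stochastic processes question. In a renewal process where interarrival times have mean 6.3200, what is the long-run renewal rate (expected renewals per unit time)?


Long-run renewal rate = 1/E(X)
= 1/6.3200
= 0.1582

0.1582


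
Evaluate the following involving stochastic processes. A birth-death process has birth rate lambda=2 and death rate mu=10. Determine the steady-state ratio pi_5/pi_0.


For birth-death process, pi_n/pi_0 = (lambda/mu)^n
= (2/10)^5
= 3.2000e-04

3.2000e-04


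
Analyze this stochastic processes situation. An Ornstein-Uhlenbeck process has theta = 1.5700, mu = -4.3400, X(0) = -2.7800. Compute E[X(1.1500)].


E[X(t)] = mu + (X(0) - mu)*exp(-theta*t)
= -4.3400 + (-2.7800 - -4.3400)*exp(-1.5700*1.1500)
= -4.3400 + 1.5600 * 0.1644
= -4.0835

-4.0835


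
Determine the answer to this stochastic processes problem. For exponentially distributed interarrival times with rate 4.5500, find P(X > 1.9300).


P(X > t) = exp(-lambda * t)
= exp(-4.5500 * 1.9300)
= exp(-8.7815) = 1.5355e-04

1.5355e-04


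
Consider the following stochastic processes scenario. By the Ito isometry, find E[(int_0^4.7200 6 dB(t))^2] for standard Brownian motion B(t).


By Ito isometry: E[(int f dB)^2] = int f^2 dt
= 6^2 * 4.7200
= 36 * 4.7200 = 169.9200

169.9200


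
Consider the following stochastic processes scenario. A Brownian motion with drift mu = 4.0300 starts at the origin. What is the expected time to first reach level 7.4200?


Expected first passage time = a/mu
= 7.4200/4.0300
= 1.8412

1.8412


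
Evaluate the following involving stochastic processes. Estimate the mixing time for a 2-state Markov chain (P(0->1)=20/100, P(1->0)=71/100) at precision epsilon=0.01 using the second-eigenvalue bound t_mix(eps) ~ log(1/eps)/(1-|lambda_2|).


lambda_2 = |1 - p01 - p10| = |1 - 0.2000 - 0.7100| = 0.0900
t_mix ~ log(1/eps)/(1 - |lambda_2|)
= log(100)/(1 - 0.0900) = 4.6052/0.9100
= 5.0606

5.0606


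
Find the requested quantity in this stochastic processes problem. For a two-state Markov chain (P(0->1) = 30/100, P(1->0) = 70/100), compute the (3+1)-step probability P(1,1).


P^4 = P^3 * P^1
Computing via matrix multiplication of the transition matrix.
Entry (1,1) of P^4 = 0.3000

0.3000


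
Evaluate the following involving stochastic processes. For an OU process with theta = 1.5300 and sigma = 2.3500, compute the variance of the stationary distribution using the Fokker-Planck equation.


Stationary variance = sigma^2 / (2*theta)
= 2.3500^2 / (2*1.5300)
= 5.5225 / 3.0600
= 1.8047

1.8047


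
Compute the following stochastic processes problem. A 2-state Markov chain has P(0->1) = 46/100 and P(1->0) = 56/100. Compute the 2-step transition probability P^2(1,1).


Computing P^2 by matrix multiplication.
P = [[0.5400, 0.4600], [0.5600, 0.4400]]
After raising P to the power 2:
P^2(1,1) = 0.4512

0.4512


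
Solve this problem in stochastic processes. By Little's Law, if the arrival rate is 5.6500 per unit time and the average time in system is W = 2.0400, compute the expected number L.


Little's Law: L = lambda * W
= 5.6500 * 2.0400
= 11.5260

11.5260


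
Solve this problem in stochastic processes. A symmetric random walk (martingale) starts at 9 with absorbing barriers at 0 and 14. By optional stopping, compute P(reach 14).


By optional stopping theorem: E(M at tau) = M(0) = 9
P(hit 14)*14 + P(hit 0)*0 = 9
P(hit 14) = (9 - 0)/(14 - 0) = 9/14 = 0.6429

0.6429


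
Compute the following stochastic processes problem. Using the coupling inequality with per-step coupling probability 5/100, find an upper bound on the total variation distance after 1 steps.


TV distance bound <= (1-delta)^n
= (1 - 0.0500)^1
= 0.9500^1
= 0.9500

0.9500


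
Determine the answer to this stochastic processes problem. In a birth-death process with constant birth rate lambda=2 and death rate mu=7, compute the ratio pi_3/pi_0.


For birth-death process, pi_n/pi_0 = (lambda/mu)^n
= (2/7)^3
= 0.0233

0.0233


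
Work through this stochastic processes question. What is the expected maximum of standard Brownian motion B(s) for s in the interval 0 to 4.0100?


E(max B(s)) = sqrt(2t/pi)
= sqrt(2*4.0100/pi)
= sqrt(2.5528)
= 1.5978

1.5978


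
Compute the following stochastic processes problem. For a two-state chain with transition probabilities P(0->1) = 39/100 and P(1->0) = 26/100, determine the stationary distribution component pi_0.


Stationary distribution: pi_0 = p10/(p01+p10), pi_1 = p01/(p01+p10)
p01 = 0.3900, p10 = 0.2600
pi_0 = 0.4000

0.4000


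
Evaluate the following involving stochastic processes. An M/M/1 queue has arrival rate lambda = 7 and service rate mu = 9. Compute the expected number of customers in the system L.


rho = 7/9 = 0.7778
L = rho/(1-rho)
= 0.7778/0.2222
= 3.5000

3.5000


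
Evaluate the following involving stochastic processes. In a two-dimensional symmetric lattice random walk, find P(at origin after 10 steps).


P = C(10,5)^2 / 4^10
= 252^2 / 1048576
= 63504 / 1048576
= 0.0606

0.0606


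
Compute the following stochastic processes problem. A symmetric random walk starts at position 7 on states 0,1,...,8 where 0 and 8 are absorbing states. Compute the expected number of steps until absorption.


For symmetric RW on 0,...,N with absorbing barriers, E(i) = i*(N-i)
E(7) = 7 * 1 = 7

7


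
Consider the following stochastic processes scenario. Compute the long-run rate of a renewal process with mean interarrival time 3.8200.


Long-run renewal rate = 1/E(X)
= 1/3.8200
= 0.2618

0.2618


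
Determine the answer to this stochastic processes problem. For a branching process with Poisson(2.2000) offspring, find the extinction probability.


Since mu = 2.2000 > 1, extinction prob q < 1.
Solve s = exp(mu*(s-1)) iteratively.
q = 0.1563

0.1563


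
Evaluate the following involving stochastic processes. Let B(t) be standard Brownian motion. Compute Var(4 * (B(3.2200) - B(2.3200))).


Var(alpha*(B(t)-B(s))) = alpha^2 * (t-s)
= 4^2 * (3.2200 - 2.3200)
= 16 * 0.9000
= 14.4000

14.4000


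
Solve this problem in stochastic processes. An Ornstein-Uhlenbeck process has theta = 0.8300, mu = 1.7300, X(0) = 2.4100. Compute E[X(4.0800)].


E[X(t)] = mu + (X(0) - mu)*exp(-theta*t)
= 1.7300 + (2.4100 - 1.7300)*exp(-0.8300*4.0800)
= 1.7300 + 0.6800 * 0.0338
= 1.7530

1.7530


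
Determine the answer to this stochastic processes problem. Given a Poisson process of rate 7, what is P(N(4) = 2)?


P(N(t)=k) = (lambda*t)^k * exp(-lambda*t) / k!
lambda*t = 28
= 28^2 * exp(-28) / 2!
= 784 * 6.9144e-13 / 2
= 2.7104e-10

2.7104e-10


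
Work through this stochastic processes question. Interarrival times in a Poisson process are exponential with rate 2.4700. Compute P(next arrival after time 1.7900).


P(X > t) = exp(-lambda * t)
= exp(-2.4700 * 1.7900)
= exp(-4.4213) = 0.0120

0.0120


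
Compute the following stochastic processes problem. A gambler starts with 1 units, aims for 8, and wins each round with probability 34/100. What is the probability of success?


Gambler's ruin formula:
r = q/p = 0.6600/0.3400 = 1.9412
P(win) = (1 - r^i)/(1 - r^N)
= (1 - 1.9412^1)/(1 - 1.9412^8)
= 0.0047

0.0047


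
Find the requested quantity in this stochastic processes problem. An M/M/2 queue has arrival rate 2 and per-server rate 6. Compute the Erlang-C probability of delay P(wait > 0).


a = lambda/mu = 0.3333
rho = a/c = 0.1667
Erlang-C formula applied:
C(c,a) = 0.0476

0.0476


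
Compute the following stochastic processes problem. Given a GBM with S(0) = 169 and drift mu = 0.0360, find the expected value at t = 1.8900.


E[S(t)] = S(0) * exp(mu * t)
= 169 * exp(0.0360 * 1.8900)
= 169 * 1.0704
= 180.8990

180.8990


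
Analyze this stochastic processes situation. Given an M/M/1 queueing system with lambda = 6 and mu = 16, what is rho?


rho = lambda/mu
= 6/16
= 0.3750

0.3750


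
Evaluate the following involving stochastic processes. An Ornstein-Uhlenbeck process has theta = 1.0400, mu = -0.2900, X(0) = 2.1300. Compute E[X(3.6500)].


E[X(t)] = mu + (X(0) - mu)*exp(-theta*t)
= -0.2900 + (2.1300 - -0.2900)*exp(-1.0400*3.6500)
= -0.2900 + 2.4200 * 0.0225
= -0.2356

-0.2356


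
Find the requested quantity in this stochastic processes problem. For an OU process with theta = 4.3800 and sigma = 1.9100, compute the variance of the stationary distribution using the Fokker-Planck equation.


Stationary variance = sigma^2 / (2*theta)
= 1.9100^2 / (2*4.3800)
= 3.6481 / 8.7600
= 0.4164

0.4164


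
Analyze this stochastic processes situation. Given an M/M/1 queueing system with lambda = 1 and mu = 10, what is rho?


rho = lambda/mu
= 1/10
= 0.1000

0.1000


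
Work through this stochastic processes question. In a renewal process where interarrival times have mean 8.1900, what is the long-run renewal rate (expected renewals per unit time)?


Long-run renewal rate = 1/E(X)
= 1/8.1900
= 0.1221

0.1221


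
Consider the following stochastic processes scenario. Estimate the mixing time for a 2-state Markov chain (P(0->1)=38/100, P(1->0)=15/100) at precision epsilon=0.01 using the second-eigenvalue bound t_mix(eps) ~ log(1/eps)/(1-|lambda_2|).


lambda_2 = |1 - p01 - p10| = |1 - 0.3800 - 0.1500| = 0.4700
t_mix ~ log(1/eps)/(1 - |lambda_2|)
= log(100)/(1 - 0.4700) = 4.6052/0.5300
= 8.6890

8.6890


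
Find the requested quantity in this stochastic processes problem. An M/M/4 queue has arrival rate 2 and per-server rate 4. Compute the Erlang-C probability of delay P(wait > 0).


a = lambda/mu = 0.5000
rho = a/c = 0.1250
Erlang-C formula applied:
C(c,a) = 0.0018

0.0018


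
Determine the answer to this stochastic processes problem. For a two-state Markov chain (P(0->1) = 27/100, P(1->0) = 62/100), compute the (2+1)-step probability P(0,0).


P^3 = P^2 * P^1
Computing via matrix multiplication of the transition matrix.
Entry (0,0) of P^3 = 0.6970

0.6970


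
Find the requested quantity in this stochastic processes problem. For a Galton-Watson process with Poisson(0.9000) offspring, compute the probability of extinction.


Since mu = 0.9000 <= 1, extinction probability = 1.

1.0000


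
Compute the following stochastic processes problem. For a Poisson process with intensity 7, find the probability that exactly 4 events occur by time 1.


P(N(t)=k) = (lambda*t)^k * exp(-lambda*t) / k!
lambda*t = 7
= 7^4 * exp(-7) / 4!
= 2401 * 9.1188e-04 / 24
= 0.0912

0.0912


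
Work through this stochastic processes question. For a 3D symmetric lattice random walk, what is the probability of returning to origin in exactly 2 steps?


P(return in 2 steps) = P(reverse first step) = 1/(2d)
= 1/6
= 0.1667

0.1667


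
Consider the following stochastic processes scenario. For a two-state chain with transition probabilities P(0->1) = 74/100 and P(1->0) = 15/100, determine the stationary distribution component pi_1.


Stationary distribution: pi_0 = p10/(p01+p10), pi_1 = p01/(p01+p10)
p01 = 0.7400, p10 = 0.1500
pi_1 = 0.8315

0.8315


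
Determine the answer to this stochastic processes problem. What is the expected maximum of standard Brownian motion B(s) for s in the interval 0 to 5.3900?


E(max B(s)) = sqrt(2t/pi)
= sqrt(2*5.3900/pi)
= sqrt(3.4314)
= 1.8524

1.8524


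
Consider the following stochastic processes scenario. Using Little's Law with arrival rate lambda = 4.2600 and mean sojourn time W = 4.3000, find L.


Little's Law: L = lambda * W
= 4.2600 * 4.3000
= 18.3180

18.3180


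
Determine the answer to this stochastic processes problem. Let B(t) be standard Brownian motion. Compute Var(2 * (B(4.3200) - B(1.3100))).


Var(alpha*(B(t)-B(s))) = alpha^2 * (t-s)
= 2^2 * (4.3200 - 1.3100)
= 4 * 3.0100
= 12.0400

12.0400


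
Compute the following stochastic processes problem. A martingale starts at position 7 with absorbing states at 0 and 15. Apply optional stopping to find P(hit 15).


By optional stopping theorem: E(M at tau) = M(0) = 7
P(hit 15)*15 + P(hit 0)*0 = 7
P(hit 15) = (7 - 0)/(15 - 0) = 7/15 = 0.4667

0.4667


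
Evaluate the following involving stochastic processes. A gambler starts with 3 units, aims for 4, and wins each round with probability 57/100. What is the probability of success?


Gambler's ruin formula:
r = q/p = 0.4300/0.5700 = 0.7544
P(win) = (1 - r^i)/(1 - r^N)
= (1 - 0.7544^3)/(1 - 0.7544^4)
= 0.8440

0.8440


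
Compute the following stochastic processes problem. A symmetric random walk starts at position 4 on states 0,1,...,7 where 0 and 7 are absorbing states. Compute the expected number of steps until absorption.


For symmetric RW on 0,...,N with absorbing barriers, E(i) = i*(N-i)
E(4) = 4 * 3 = 12

12


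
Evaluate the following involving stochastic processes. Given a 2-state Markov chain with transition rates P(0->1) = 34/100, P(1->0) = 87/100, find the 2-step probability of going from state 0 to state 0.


Computing P^2 by matrix multiplication.
P = [[0.6600, 0.3400], [0.8700, 0.1300]]
After raising P to the power 2:
P^2(0,0) = 0.7314

0.7314


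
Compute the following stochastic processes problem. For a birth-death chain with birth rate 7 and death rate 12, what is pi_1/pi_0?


For birth-death process, pi_n/pi_0 = (lambda/mu)^n
= (7/12)^1
= 0.5833

0.5833


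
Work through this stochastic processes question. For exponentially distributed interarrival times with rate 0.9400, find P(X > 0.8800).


P(X > t) = exp(-lambda * t)
= exp(-0.9400 * 0.8800)
= exp(-0.8272) = 0.4373

0.4373


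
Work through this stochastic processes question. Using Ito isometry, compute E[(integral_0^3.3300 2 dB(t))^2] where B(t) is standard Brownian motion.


By Ito isometry: E[(int f dB)^2] = int f^2 dt
= 2^2 * 3.3300
= 4 * 3.3300 = 13.3200

13.3200


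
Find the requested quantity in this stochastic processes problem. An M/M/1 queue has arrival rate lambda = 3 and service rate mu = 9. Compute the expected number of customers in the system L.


rho = 3/9 = 0.3333
L = rho/(1-rho)
= 0.3333/0.6667
= 0.5000

0.5000


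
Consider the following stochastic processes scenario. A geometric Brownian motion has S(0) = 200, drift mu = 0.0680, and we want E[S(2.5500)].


E[S(t)] = S(0) * exp(mu * t)
= 200 * exp(0.0680 * 2.5500)
= 200 * 1.1893
= 237.8683

237.8683


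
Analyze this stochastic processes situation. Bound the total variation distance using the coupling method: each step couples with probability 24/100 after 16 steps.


TV distance bound <= (1-delta)^n
= (1 - 0.2400)^16
= 0.7600^16
= 0.0124

0.0124


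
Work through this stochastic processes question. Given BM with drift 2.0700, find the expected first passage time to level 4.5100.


Expected first passage time = a/mu
= 4.5100/2.0700
= 2.1787

2.1787


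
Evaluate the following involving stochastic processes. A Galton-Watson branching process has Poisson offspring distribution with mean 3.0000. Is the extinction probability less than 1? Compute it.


Since mu = 3.0000 > 1, extinction prob q < 1.
Solve s = exp(mu*(s-1)) iteratively.
q = 0.0595

0.0595


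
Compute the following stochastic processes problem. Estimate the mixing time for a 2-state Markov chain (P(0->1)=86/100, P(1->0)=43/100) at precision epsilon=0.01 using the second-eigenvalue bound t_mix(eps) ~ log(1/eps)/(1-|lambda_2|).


lambda_2 = |1 - p01 - p10| = |1 - 0.8600 - 0.4300| = 0.2900
t_mix ~ log(1/eps)/(1 - |lambda_2|)
= log(100)/(1 - 0.2900) = 4.6052/0.7100
= 6.4862

6.4862


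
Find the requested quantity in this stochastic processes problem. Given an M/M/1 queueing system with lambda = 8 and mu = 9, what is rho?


rho = lambda/mu
= 8/9
= 0.8889

0.8889


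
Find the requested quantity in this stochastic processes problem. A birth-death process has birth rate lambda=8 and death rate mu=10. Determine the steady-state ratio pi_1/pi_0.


For birth-death process, pi_n/pi_0 = (lambda/mu)^n
= (8/10)^1
= 0.8000

0.8000


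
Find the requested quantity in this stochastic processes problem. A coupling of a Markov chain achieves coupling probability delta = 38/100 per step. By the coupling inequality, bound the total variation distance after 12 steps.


TV distance bound <= (1-delta)^n
= (1 - 0.3800)^12
= 0.6200^12
= 0.0032

0.0032


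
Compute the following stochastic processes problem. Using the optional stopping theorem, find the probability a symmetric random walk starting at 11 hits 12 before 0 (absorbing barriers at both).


By optional stopping theorem: E(M at tau) = M(0) = 11
P(hit 12)*12 + P(hit 0)*0 = 11
P(hit 12) = (11 - 0)/(12 - 0) = 11/12 = 0.9167

0.9167


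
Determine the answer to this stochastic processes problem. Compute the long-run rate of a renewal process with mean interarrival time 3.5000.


Long-run renewal rate = 1/E(X)
= 1/3.5000
= 0.2857

0.2857


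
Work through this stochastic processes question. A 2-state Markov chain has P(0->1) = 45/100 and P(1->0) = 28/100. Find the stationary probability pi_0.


Stationary distribution: pi_0 = p10/(p01+p10), pi_1 = p01/(p01+p10)
p01 = 0.4500, p10 = 0.2800
pi_0 = 0.3836

0.3836


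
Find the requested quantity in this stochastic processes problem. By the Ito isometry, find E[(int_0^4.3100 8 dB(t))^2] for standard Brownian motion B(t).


By Ito isometry: E[(int f dB)^2] = int f^2 dt
= 8^2 * 4.3100
= 64 * 4.3100 = 275.8400

275.8400


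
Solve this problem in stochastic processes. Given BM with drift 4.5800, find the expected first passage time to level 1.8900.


Expected first passage time = a/mu
= 1.8900/4.5800
= 0.4127

0.4127


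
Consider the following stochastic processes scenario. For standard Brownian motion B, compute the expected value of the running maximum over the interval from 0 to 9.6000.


E(max B(s)) = sqrt(2t/pi)
= sqrt(2*9.6000/pi)
= sqrt(6.1115)
= 2.4722

2.4722


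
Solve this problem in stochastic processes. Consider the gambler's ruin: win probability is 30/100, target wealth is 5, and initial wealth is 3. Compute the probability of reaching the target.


Gambler's ruin formula:
r = q/p = 0.7000/0.3000 = 2.3333
P(win) = (1 - r^i)/(1 - r^N)
= (1 - 2.3333^3)/(1 - 2.3333^5)
= 0.1717

0.1717


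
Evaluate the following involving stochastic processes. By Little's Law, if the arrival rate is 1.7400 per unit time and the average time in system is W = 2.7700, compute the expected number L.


Little's Law: L = lambda * W
= 1.7400 * 2.7700
= 4.8198

4.8198


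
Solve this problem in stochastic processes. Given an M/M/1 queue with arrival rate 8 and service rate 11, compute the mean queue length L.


rho = 8/11 = 0.7273
L = rho/(1-rho)
= 0.7273/0.2727
= 2.6667

2.6667


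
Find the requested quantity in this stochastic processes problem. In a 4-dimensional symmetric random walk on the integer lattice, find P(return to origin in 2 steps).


P(return in 2 steps) = P(reverse first step) = 1/(2d)
= 1/8
= 0.1250

0.1250


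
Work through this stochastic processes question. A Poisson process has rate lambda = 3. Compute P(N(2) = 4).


P(N(t)=k) = (lambda*t)^k * exp(-lambda*t) / k!
lambda*t = 6
= 6^4 * exp(-6) / 4!
= 1296 * 0.0025 / 24
= 0.1339

0.1339


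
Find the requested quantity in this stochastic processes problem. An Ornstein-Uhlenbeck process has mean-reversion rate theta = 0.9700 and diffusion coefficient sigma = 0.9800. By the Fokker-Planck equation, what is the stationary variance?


Stationary variance = sigma^2 / (2*theta)
= 0.9800^2 / (2*0.9700)
= 0.9604 / 1.9400
= 0.4951

0.4951


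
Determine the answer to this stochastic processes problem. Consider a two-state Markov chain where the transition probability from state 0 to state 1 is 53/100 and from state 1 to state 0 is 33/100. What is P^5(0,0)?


Computing P^5 by matrix multiplication.
P = [[0.4700, 0.5300], [0.3300, 0.6700]]
After raising P to the power 5:
P^5(0,0) = 0.3838

0.3838


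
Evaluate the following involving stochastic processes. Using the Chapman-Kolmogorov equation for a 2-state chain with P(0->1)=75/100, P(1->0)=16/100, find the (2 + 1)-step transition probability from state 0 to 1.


P^3 = P^2 * P^1
Computing via matrix multiplication of the transition matrix.
Entry (0,1) of P^3 = 0.8236

0.8236


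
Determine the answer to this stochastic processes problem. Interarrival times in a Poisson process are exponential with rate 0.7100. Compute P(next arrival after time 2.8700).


P(X > t) = exp(-lambda * t)
= exp(-0.7100 * 2.8700)
= exp(-2.0377) = 0.1303

0.1303


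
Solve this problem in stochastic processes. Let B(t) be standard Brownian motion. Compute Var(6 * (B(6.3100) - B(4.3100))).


Var(alpha*(B(t)-B(s))) = alpha^2 * (t-s)
= 6^2 * (6.3100 - 4.3100)
= 36 * 2.0000
= 72.0000

72.0000


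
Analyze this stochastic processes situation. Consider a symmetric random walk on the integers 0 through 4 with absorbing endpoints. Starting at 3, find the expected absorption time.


For symmetric RW on 0,...,N with absorbing barriers, E(i) = i*(N-i)
E(3) = 3 * 1 = 3

3


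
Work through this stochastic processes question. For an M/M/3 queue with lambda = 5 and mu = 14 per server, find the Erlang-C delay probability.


a = lambda/mu = 0.3571
rho = a/c = 0.1190
Erlang-C formula applied:
C(c,a) = 0.0060

0.0060


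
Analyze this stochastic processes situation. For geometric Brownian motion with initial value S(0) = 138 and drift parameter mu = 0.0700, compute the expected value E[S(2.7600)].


E[S(t)] = S(0) * exp(mu * t)
= 138 * exp(0.0700 * 2.7600)
= 138 * 1.2131
= 167.4113

167.4113


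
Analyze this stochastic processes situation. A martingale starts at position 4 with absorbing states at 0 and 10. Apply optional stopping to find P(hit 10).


By optional stopping theorem: E(M at tau) = M(0) = 4
P(hit 10)*10 + P(hit 0)*0 = 4
P(hit 10) = (4 - 0)/(10 - 0) = 2/5 = 0.4000

0.4000


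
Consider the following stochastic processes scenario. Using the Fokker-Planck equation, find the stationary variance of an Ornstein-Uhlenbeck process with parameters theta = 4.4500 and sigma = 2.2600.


Stationary variance = sigma^2 / (2*theta)
= 2.2600^2 / (2*4.4500)
= 5.1076 / 8.9000
= 0.5739

0.5739


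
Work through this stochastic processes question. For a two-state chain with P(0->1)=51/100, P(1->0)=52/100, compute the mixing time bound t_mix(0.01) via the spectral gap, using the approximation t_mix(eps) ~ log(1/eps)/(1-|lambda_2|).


lambda_2 = |1 - p01 - p10| = |1 - 0.5100 - 0.5200| = 0.0300
t_mix ~ log(1/eps)/(1 - |lambda_2|)
= log(100)/(1 - 0.0300) = 4.6052/0.9700
= 4.7476

4.7476


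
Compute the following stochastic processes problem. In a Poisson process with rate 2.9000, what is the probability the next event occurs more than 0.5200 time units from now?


P(X > t) = exp(-lambda * t)
= exp(-2.9000 * 0.5200)
= exp(-1.5080) = 0.2214

0.2214


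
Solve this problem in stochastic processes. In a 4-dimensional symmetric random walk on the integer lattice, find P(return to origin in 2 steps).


P(return in 2 steps) = P(reverse first step) = 1/(2d)
= 1/8
= 0.1250

0.1250


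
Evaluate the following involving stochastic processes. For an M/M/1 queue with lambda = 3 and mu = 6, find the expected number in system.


rho = 3/6 = 0.5000
L = rho/(1-rho)
= 0.5000/0.5000
= 1.0000

1.0000


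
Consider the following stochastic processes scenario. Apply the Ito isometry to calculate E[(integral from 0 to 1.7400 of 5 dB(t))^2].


By Ito isometry: E[(int f dB)^2] = int f^2 dt
= 5^2 * 1.7400
= 25 * 1.7400 = 43.5000

43.5000


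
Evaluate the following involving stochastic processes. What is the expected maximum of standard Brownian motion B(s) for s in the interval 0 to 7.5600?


E(max B(s)) = sqrt(2t/pi)
= sqrt(2*7.5600/pi)
= sqrt(4.8128)
= 2.1938

2.1938


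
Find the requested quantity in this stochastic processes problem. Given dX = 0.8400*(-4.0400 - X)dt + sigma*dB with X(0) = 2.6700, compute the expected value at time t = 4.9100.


E[X(t)] = mu + (X(0) - mu)*exp(-theta*t)
= -4.0400 + (2.6700 - -4.0400)*exp(-0.8400*4.9100)
= -4.0400 + 6.7100 * 0.0162
= -3.9315

-3.9315


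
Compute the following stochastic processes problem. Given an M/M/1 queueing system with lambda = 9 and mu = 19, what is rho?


rho = lambda/mu
= 9/19
= 0.4737

0.4737


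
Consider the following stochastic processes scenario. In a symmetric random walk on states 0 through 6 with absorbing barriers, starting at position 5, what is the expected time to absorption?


For symmetric RW on 0,...,N with absorbing barriers, E(i) = i*(N-i)
E(5) = 5 * 1 = 5

5


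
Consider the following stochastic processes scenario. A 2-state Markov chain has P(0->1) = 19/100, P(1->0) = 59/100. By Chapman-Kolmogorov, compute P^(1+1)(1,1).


P^2 = P^1 * P^1
Computing via matrix multiplication of the transition matrix.
Entry (1,1) of P^2 = 0.2802

0.2802
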